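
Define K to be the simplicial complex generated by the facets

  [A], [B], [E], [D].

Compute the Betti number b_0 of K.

Order the vertices as A < B < D < E. Listing each simplex with vertices in this order, K has dimension 0 with simplices:

  0-simplices (4): A, B, D, E

so the chain groups are C_0 ≅ Z^4.

From H_k ≅ ker(∂_k) / im(∂_{k+1}) we obtain:

  H_0: rank C_0 − rank ∂_1 = 4 − 0 = 4, and there is no ∂_1, so H_0 ≅ Z^4.

Hence the Betti numbers are b_0 = 4.

b_0 = 4.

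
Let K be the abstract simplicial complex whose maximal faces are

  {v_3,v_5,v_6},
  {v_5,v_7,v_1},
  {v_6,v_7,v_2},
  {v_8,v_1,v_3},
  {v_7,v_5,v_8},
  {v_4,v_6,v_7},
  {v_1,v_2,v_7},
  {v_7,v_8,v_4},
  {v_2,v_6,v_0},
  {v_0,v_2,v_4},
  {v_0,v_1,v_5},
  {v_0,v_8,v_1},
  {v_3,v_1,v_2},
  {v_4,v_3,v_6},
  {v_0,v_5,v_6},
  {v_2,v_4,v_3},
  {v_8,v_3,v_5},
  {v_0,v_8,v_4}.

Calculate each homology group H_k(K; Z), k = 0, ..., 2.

H_0 ≅ Z,  H_1 ≅ Z ⊕ Z/2,  H_2 = 0.

We work with the vertex ordering v_0 < v_1 < v_2 < v_3 < v_4 < v_5 < v_6 < v_7 < v_8. The simplices of K, each written with vertices in increasing order, are:

  0-simplices (9): [v_0], [v_1], [v_2], [v_3], [v_4], [v_5], [v_6], [v_7], [v_8]
  1-simplices (27): (27 of them)
  2-simplices (18): (18 of them)

so the chain groups are C_0 ≅ Z^9, C_1 ≅ Z^27, C_2 ≅ Z^18.

∂_1: C_1 → C_0 maps an edge to its endpoints' difference, ∂[p,q] = q − p. For instance
  ∂[v_5,v_8] = [v_8] − [v_5].
This gives a 9×27 integer matrix of rank 8; reducing to Smith normal form yields diagonal entries (1,1,1,1,1,1,1,1).

∂_2: C_2 → C_1 maps a triangle to the signed sum of its edges. For instance
  ∂[v_1,v_2,v_7] = [v_2,v_7] − [v_1,v_7] + [v_1,v_2],
  ∂[v_2,v_6,v_7] = [v_6,v_7] − [v_2,v_7] + [v_2,v_6].
As a 27×18 matrix over Z this has rank 18, with invariant factors (1,1,1,1,1,1,1,1,1,1,1,1,1,1,1,1,1,2).

Reading off H_k = ker ∂_k / im ∂_{k+1}:

  H_0: rank C_0 − rank ∂_1 = 9 − 8 = 1, and the invariant factors of ∂_1 are all 1, so H_0 ≅ Z.
  H_1: rank ker ∂_1 − rank ∂_2 = (27 − 8) − 18 = 1, and ∂_2 has invariant factor 2 > 1, so H_1 ≅ Z ⊕ Z/2.
  H_2: rank ker ∂_2 − rank ∂_3 = (18 − 18) − 0 = 0, and there is no ∂_3, so H_2 ≅ 0.

(K is a triangulation of the Klein bottle.)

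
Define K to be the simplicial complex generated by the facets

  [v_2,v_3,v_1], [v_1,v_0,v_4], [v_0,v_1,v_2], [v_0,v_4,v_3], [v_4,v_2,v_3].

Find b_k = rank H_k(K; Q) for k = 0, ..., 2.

Order the vertices as v_0 < v_1 < v_2 < v_3 < v_4. Listing each simplex with vertices in this order, K has dimension 2 with simplices:

  0-simplices (5): [v_0], [v_1], [v_2], [v_3], [v_4]
  1-simplices (10): [v_0,v_1], [v_0,v_2], [v_0,v_3], [v_0,v_4], [v_1,v_2], [v_1,v_3], [v_1,v_4], [v_2,v_3], [v_2,v_4], [v_3,v_4]
  2-simplices (5): [v_0,v_1,v_2], [v_0,v_1,v_4], [v_0,v_3,v_4], [v_1,v_2,v_3], [v_2,v_3,v_4]

Hence C_0 ≅ Z^5, C_1 ≅ Z^10, C_2 ≅ Z^5.

The boundary map ∂_1: C_1 → C_0 sends each edge [p,q] (with p < q) to q − p. For instance
  ∂[v_2,v_4] = [v_4] − [v_2].
As a 5×10 matrix over Z this has rank 4, with invariant factors (1,1,1,1).

∂_2: C_2 → C_1 sends each 2-simplex [p,q,r] to [q,r] − [p,r] + [p,q]. For instance
  ∂[v_0,v_3,v_4] = [v_3,v_4] − [v_0,v_4] + [v_0,v_3],
  ∂[v_0,v_1,v_2] = [v_1,v_2] − [v_0,v_2] + [v_0,v_1].
The 10×5 boundary matrix has rank 5 and Smith normal form diag(1,1,1,1,1).

Computing H_k = (kernel of ∂_k) / (image of ∂_{k+1}):

  H_0: rank C_0 − rank ∂_1 = 5 − 4 = 1, and the invariant factors of ∂_1 are all 1, so H_0 = Z.
  H_1: rank ker ∂_1 − rank ∂_2 = (10 − 4) − 5 = 1, and the invariant factors of ∂_2 are all 1, so H_1 = Z.
  H_2: rank ker ∂_2 − rank ∂_3 = (5 − 5) − 0 = 0, and there is no ∂_3, so H_2 = 0.

As a check, the Euler characteristic is 5 − 10 + 5 = 0, which agrees with 1 − 1 + 0 = 0.

Hence the Betti numbers are b_0 = 1, b_1 = 1, b_2 = 0.

b_0 = 1, b_1 = 1, b_2 = 0.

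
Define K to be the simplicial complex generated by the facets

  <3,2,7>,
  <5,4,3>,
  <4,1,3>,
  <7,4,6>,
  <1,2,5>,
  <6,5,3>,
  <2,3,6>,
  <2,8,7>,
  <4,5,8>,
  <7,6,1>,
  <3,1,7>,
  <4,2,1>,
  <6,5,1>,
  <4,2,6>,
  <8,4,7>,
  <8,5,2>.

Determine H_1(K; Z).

K has 8 vertices, 24 edges, 16 triangles.
rank ∂_1 = 7, rank ∂_2 = 15 ⇒ b_1 = 24 − 7 − 15 = 2; all invariant factors of ∂_2 are 1 so no torsion. So H_1 = Z^2.

H_1 = Z^2.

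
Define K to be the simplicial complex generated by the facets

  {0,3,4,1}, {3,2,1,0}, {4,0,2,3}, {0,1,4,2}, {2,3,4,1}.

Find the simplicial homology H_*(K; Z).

Take the total order 0 < 1 < 2 < 3 < 4 on the vertex set. Then K (dimension 3) consists of the simplices:

  0-simplices (5): [0], [1], [2], [3], [4]
  1-simplices (10): [0,1], [0,2], [0,3], [0,4], [1,2], [1,3], [1,4], [2,3], [2,4], [3,4]
  2-simplices (10): [0,1,2], [0,1,3], [0,1,4], [0,2,3], [0,2,4], [0,3,4], [1,2,3], [1,2,4], [1,3,4], [2,3,4]
  3-simplices (5): [0,1,2,3], [0,1,2,4], [0,1,3,4], [0,2,3,4], [1,2,3,4]

Hence C_0 ≅ Z^5, C_1 ≅ Z^10, C_2 ≅ Z^10, C_3 ≅ Z^5.

The boundary map ∂_1: C_1 → C_0 maps an edge to its endpoints' difference, ∂[p,q] = q − p. For instance
  ∂[1,3] = [3] − [1].
The resulting 5×10 matrix has rank 4, and its Smith normal form has invariant factors (1,1,1,1).

Boundary ∂_2: C_2 → C_1 acts by ∂[p,q,r] = [q,r] − [p,r] + [p,q]. For instance
  ∂[0,2,3] = [2,3] − [0,3] + [0,2],
  ∂[0,3,4] = [3,4] − [0,4] + [0,3].
As a 10×10 matrix over Z this has rank 6, with invariant factors (1,1,1,1,1,1).

The boundary map ∂_3: C_3 → C_2 sends each 3-simplex σ to the alternating sum Σ_i (−1)^i (σ with its i-th vertex removed). For instance
  ∂[0,1,2,3] = [1,2,3] − [0,2,3] + [0,1,3] − [0,1,2],
  ∂[0,1,3,4] = [1,3,4] − [0,3,4] + [0,1,4] − [0,1,3].
As a 10×5 matrix over Z this has rank 4, with invariant factors (1,1,1,1).

From H_k ≅ ker(∂_k) / im(∂_{k+1}) we obtain:

  H_0: rank C_0 − rank ∂_1 = 5 − 4 = 1, and the invariant factors of ∂_1 are all 1, so H_0 = Z.
  H_1: rank ker ∂_1 − rank ∂_2 = (10 − 4) − 6 = 0, and the invariant factors of ∂_2 are all 1, so H_1 = 0.
  H_2: rank ker ∂_2 − rank ∂_3 = (10 − 6) − 4 = 0, and the invariant factors of ∂_3 are all 1, so H_2 = 0.
  H_3: rank ker ∂_3 − rank ∂_4 = (5 − 4) − 0 = 1, and there is no ∂_4, so H_3 = Z.

H_0 ≅ Z,  H_1 = 0,  H_2 = 0,  H_3 ≅ Z.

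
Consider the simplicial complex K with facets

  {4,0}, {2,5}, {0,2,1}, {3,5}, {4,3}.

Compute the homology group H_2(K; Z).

Order the vertices as 0 < 1 < 2 < 3 < 4 < 5. Listing each simplex with vertices in this order, K has dimension 2 with simplices:

  0-simplices (6): [0], [1], [2], [3], [4], [5]
  1-simplices (7): [0,1], [0,2], [0,4], [1,2], [2,5], [3,4], [3,5]
  2-simplices (1): [0,1,2]

giving chain groups C_0 ≅ Z^6, C_1 ≅ Z^7, C_2 ≅ Z^1.

Boundary ∂_1: C_1 → C_0 sends each edge [p,q] (with p < q) to q − p.
The 6×7 boundary matrix has rank 5 and Smith normal form diag(1,1,1,1,1).

∂_2: C_2 → C_1 maps a triangle to the signed sum of its edges. For instance
  ∂[0,1,2] = [1,2] − [0,2] + [0,1].
The resulting 7×1 matrix has rank 1, and its Smith normal form has invariant factors (1).

Reading off H_k = ker ∂_k / im ∂_{k+1}:

  H_2: rank ker ∂_2 − rank ∂_3 = (1 − 1) − 0 = 0, and there is no ∂_3, so H_2 = 0.

H_2 ≅ 0.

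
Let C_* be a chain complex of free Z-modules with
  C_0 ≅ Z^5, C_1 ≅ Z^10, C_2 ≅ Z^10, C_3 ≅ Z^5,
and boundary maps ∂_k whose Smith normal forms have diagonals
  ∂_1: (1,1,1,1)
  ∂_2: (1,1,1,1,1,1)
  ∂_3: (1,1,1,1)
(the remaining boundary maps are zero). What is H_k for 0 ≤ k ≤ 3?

H_0 = Z,  H_1 = 0,  H_2 = 0,  H_3 = Z.

H_0: b_0 = 5 − 0 − 4 = 1; torsion from ∂_1 factors > 1: none. So H_0 = Z.
H_1: b_1 = 10 − 4 − 6 = 0; torsion from ∂_2 factors > 1: none. So H_1 = 0.
H_2: b_2 = 10 − 6 − 4 = 0; torsion from ∂_3 factors > 1: none. So H_2 = 0.
H_3: b_3 = 5 − 4 − 0 = 1; torsion from ∂_4 factors > 1: none. So H_3 = Z.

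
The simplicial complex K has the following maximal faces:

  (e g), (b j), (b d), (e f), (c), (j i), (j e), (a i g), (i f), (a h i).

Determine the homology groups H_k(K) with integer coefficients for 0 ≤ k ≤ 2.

Order the vertices as a < b < c < d < e < f < g < h < i < j. Listing each simplex with vertices in this order, K has dimension 2 with simplices:

  0-simplices (10): a, b, c, d, e, f, g, h, i, j
  1-simplices (12): ag, ah, ai, bd, bj, ef, eg, ej, fi, gi, hi, ij
  2-simplices (2): agi, ahi

giving chain groups C_0 ≅ Z^10, C_1 ≅ Z^12, C_2 ≅ Z^2.

Boundary ∂_1: C_1 → C_0 maps an edge to its endpoints' difference, ∂[p,q] = q − p.
This gives a 10×12 integer matrix of rank 8; reducing to Smith normal form yields diagonal entries (1,1,1,1,1,1,1,1).

∂_2: C_2 → C_1 maps a triangle to the signed sum of its edges. For instance
  ∂ahi = hi − ai + ah,
  ∂agi = gi − ai + ag.
The 12×2 boundary matrix has rank 2 and Smith normal form diag(1,1).

From H_k ≅ ker(∂_k) / im(∂_{k+1}) we obtain:

  H_0: rank C_0 − rank ∂_1 = 10 − 8 = 2, and the invariant factors of ∂_1 are all 1, so H_0 = Z^2.
  H_1: rank ker ∂_1 − rank ∂_2 = (12 − 8) − 2 = 2, and the invariant factors of ∂_2 are all 1, so H_1 = Z^2.
  H_2: rank ker ∂_2 − rank ∂_3 = (2 − 2) − 0 = 0, and there is no ∂_3, so H_2 = 0.

H_0 ≅ Z^2,  H_1 ≅ Z^2,  H_2 = 0.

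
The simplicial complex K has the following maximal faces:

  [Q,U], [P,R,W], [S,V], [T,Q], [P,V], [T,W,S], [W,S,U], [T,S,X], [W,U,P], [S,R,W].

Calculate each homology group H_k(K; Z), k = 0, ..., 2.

We work with the vertex ordering P < Q < R < S < T < U < V < W < X. The simplices of K, each written with vertices in increasing order, are:

  0-simplices (9): P, Q, R, S, T, U, V, W, X
  1-simplices (16): PR, PU, PV, PW, QT, QU, RS, RW, ST, SU, SV, SW, SX, TW, TX, UW
  2-simplices (6): PRW, PUW, RSW, STW, STX, SUW

Hence C_0 ≅ Z^9, C_1 ≅ Z^16, C_2 ≅ Z^6.

The boundary map ∂_1: C_1 → C_0 maps an edge to its endpoints' difference, ∂[p,q] = q − p. For instance
  ∂SW = W − S.
As a 9×16 matrix over Z this has rank 8, with invariant factors (1,1,1,1,1,1,1,1).

The boundary map ∂_2: C_2 → C_1 maps a triangle to the signed sum of its edges. For instance
  ∂RSW = SW − RW + RS,
  ∂PRW = RW − PW + PR.
As a 16×6 matrix over Z this has rank 6, with invariant factors (1,1,1,1,1,1).

Computing H_k = (kernel of ∂_k) / (image of ∂_{k+1}):

  H_0: rank C_0 − rank ∂_1 = 9 − 8 = 1, and the invariant factors of ∂_1 are all 1, so H_0 = Z.
  H_1: rank ker ∂_1 − rank ∂_2 = (16 − 8) − 6 = 2, and the invariant factors of ∂_2 are all 1, so H_1 = Z^2.
  H_2: rank ker ∂_2 − rank ∂_3 = (6 − 6) − 0 = 0, and there is no ∂_3, so H_2 = 0.

As a check, the Euler characteristic is 9 − 16 + 6 = -1, which agrees with 1 − 2 + 0 = -1.

H_0 ≅ Z,  H_1 ≅ Z^2,  H_2 = 0.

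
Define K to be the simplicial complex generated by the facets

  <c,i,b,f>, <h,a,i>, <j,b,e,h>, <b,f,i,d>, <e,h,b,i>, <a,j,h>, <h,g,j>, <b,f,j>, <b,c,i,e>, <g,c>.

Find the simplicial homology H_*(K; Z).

H_0 = Z,  H_1 = Z,  H_2 = 0,  H_3 = 0.

We work with the vertex ordering a < b < c < d < e < f < g < h < i < j. The simplices of K, each written with vertices in increasing order, are:

  0-simplices (10): a, b, c, d, e, f, g, h, i, j
  1-simplices (25): ah, ai, aj, bc, bd, be, bf, bh, bi, bj, ce, cf, cg, ci, df, di, eh, ei, ej, fi, fj, gh, gj, hi, hj
  2-simplices (20): ahi, ahj, bce, bcf, bci, bdf, bdi, beh, bei, bej, bfi, bfj, bhi, bhj, cei, cfi, dfi, ehi, ehj, ghj
  3-simplices (5): bcei, bcfi, bdfi, behi, behj

giving chain groups C_0 ≅ Z^10, C_1 ≅ Z^25, C_2 ≅ Z^20, C_3 ≅ Z^5.

Boundary ∂_1: C_1 → C_0 is given by ∂[p,q] = [q] − [p].
This gives a 10×25 integer matrix of rank 9; reducing to Smith normal form yields diagonal entries (1,1,1,1,1,1,1,1,1).

∂_2: C_2 → C_1 maps a triangle to the signed sum of its edges. For instance
  ∂ahi = hi − ai + ah,
  ∂dfi = fi − di + df.
The resulting 25×20 matrix has rank 15, and its Smith normal form has invariant factors (1,1,1,1,1,1,1,1,1,1,1,1,1,1,1).

The boundary map ∂_3: C_3 → C_2 sends each 3-simplex σ to the alternating sum Σ_i (−1)^i (σ with its i-th vertex removed). For instance
  ∂behi = ehi − bhi + bei − beh,
  ∂bdfi = dfi − bfi + bdi − bdf.
The resulting 20×5 matrix has rank 5, and its Smith normal form has invariant factors (1,1,1,1,1).

Reading off H_k = ker ∂_k / im ∂_{k+1}:

  H_0: rank C_0 − rank ∂_1 = 10 − 9 = 1, and the invariant factors of ∂_1 are all 1, so H_0 = Z.
  H_1: rank ker ∂_1 − rank ∂_2 = (25 − 9) − 15 = 1, and the invariant factors of ∂_2 are all 1, so H_1 = Z.
  H_2: rank ker ∂_2 − rank ∂_3 = (20 − 15) − 5 = 0, and the invariant factors of ∂_3 are all 1, so H_2 = 0.
  H_3: rank ker ∂_3 − rank ∂_4 = (5 − 5) − 0 = 0, and there is no ∂_4, so H_3 = 0.

As a check, the Euler characteristic is 10 − 25 + 20 − 5 = 0, which agrees with 1 − 1 + 0 − 0 = 0.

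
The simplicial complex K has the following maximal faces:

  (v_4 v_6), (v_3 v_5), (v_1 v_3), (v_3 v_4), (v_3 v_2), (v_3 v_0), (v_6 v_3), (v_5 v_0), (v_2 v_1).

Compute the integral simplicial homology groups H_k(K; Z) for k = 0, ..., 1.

Order the vertices as v_0 < v_1 < v_2 < v_3 < v_4 < v_5 < v_6. Listing each simplex with vertices in this order, K has dimension 1 with simplices:

  0-simplices (7): [v_0], [v_1], [v_2], [v_3], [v_4], [v_5], [v_6]
  1-simplices (9): [v_0,v_3], [v_0,v_5], [v_1,v_2], [v_1,v_3], [v_2,v_3], [v_3,v_4], [v_3,v_5], [v_3,v_6], [v_4,v_6]

Hence C_0 ≅ Z^7, C_1 ≅ Z^9.

The boundary map ∂_1: C_1 → C_0 sends each edge [p,q] (with p < q) to q − p.
The 7×9 boundary matrix has rank 6 and Smith normal form diag(1,1,1,1,1,1).

From H_k ≅ ker(∂_k) / im(∂_{k+1}) we obtain:

  H_0: rank C_0 − rank ∂_1 = 7 − 6 = 1, and the invariant factors of ∂_1 are all 1, so H_0 ≅ Z.
  H_1: rank ker ∂_1 − rank ∂_2 = (9 − 6) − 0 = 3, and there is no ∂_2, so H_1 ≅ Z^3.

H_0 = Z,  H_1 = Z^3.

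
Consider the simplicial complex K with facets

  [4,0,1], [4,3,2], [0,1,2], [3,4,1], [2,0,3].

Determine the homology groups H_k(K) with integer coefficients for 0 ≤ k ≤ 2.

H_0 = Z,  H_1 = Z,  H_2 = 0.

We work with the vertex ordering 0 < 1 < 2 < 3 < 4. The simplices of K, each written with vertices in increasing order, are:

  0-simplices (5): [0], [1], [2], [3], [4]
  1-simplices (10): [0,1], [0,2], [0,3], [0,4], [1,2], [1,3], [1,4], [2,3], [2,4], [3,4]
  2-simplices (5): [0,1,2], [0,1,4], [0,2,3], [1,3,4], [2,3,4]

Hence C_0 ≅ Z^5, C_1 ≅ Z^10, C_2 ≅ Z^5.

The boundary map ∂_1: C_1 → C_0 is given by ∂[p,q] = [q] − [p]. For instance
  ∂[3,4] = [4] − [3].
As a 5×10 matrix over Z this has rank 4, with invariant factors (1,1,1,1).

The boundary map ∂_2: C_2 → C_1 acts by ∂[p,q,r] = [q,r] − [p,r] + [p,q]. For instance
  ∂[0,1,4] = [1,4] − [0,4] + [0,1],
  ∂[0,2,3] = [2,3] − [0,3] + [0,2].
This gives a 10×5 integer matrix of rank 5; reducing to Smith normal form yields diagonal entries (1,1,1,1,1).

From H_k ≅ ker(∂_k) / im(∂_{k+1}) we obtain:

  H_0: rank C_0 − rank ∂_1 = 5 − 4 = 1, and the invariant factors of ∂_1 are all 1, so H_0 ≅ Z.
  H_1: rank ker ∂_1 − rank ∂_2 = (10 − 4) − 5 = 1, and the invariant factors of ∂_2 are all 1, so H_1 ≅ Z.
  H_2: rank ker ∂_2 − rank ∂_3 = (5 − 5) − 0 = 0, and there is no ∂_3, so H_2 ≅ 0.

(K is a triangulation of the Möbius band.)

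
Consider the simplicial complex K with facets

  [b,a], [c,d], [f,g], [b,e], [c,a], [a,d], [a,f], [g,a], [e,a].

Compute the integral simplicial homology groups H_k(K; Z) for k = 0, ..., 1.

Order the vertices as a < b < c < d < e < f < g. Listing each simplex with vertices in this order, K has dimension 1 with simplices:

  0-simplices (7): a, b, c, d, e, f, g
  1-simplices (9): ab, ac, ad, ae, af, ag, be, cd, fg

so the chain groups are C_0 ≅ Z^7, C_1 ≅ Z^9.

Boundary ∂_1: C_1 → C_0 is given by ∂[p,q] = [q] − [p].
As a 7×9 matrix over Z this has rank 6, with invariant factors (1,1,1,1,1,1).

Computing H_k = (kernel of ∂_k) / (image of ∂_{k+1}):

  H_0: rank C_0 − rank ∂_1 = 7 − 6 = 1, and the invariant factors of ∂_1 are all 1, so H_0 ≅ Z.
  H_1: rank ker ∂_1 − rank ∂_2 = (9 − 6) − 0 = 3, and there is no ∂_2, so H_1 ≅ Z^3.

As a check, the Euler characteristic is 7 − 9 = -2, which agrees with 1 − 3 = -2.

H_0 = Z,  H_1 = Z^3.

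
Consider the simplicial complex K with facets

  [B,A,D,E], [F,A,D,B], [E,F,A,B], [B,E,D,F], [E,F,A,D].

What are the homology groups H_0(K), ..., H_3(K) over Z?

We work with the vertex ordering A < B < D < E < F. The simplices of K, each written with vertices in increasing order, are:

  0-simplices (5): A, B, D, E, F
  1-simplices (10): AB, AD, AE, AF, BD, BE, BF, DE, DF, EF
  2-simplices (10): ABD, ABE, ABF, ADE, ADF, AEF, BDE, BDF, BEF, DEF
  3-simplices (5): ABDE, ABDF, ABEF, ADEF, BDEF

so the chain groups are C_0 ≅ Z^5, C_1 ≅ Z^10, C_2 ≅ Z^10, C_3 ≅ Z^5.

Boundary ∂_1: C_1 → C_0 is given by ∂[p,q] = [q] − [p]. For instance
  ∂EF = F − E.
The resulting 5×10 matrix has rank 4, and its Smith normal form has invariant factors (1,1,1,1).

The boundary map ∂_2: C_2 → C_1 sends each 2-simplex [p,q,r] to [q,r] − [p,r] + [p,q]. For instance
  ∂AEF = EF − AF + AE,
  ∂BEF = EF − BF + BE.
The 10×10 boundary matrix has rank 6 and Smith normal form diag(1,1,1,1,1,1).

Boundary ∂_3: C_3 → C_2 sends each 3-simplex σ to the alternating sum Σ_i (−1)^i (σ with its i-th vertex removed). For instance
  ∂ABDE = BDE − ADE + ABE − ABD,
  ∂ABEF = BEF − AEF + ABF − ABE.
This gives a 10×5 integer matrix of rank 4; reducing to Smith normal form yields diagonal entries (1,1,1,1).

From H_k ≅ ker(∂_k) / im(∂_{k+1}) we obtain:

  H_0: rank C_0 − rank ∂_1 = 5 − 4 = 1, and the invariant factors of ∂_1 are all 1, so H_0 = Z.
  H_1: rank ker ∂_1 − rank ∂_2 = (10 − 4) − 6 = 0, and the invariant factors of ∂_2 are all 1, so H_1 = 0.
  H_2: rank ker ∂_2 − rank ∂_3 = (10 − 6) − 4 = 0, and the invariant factors of ∂_3 are all 1, so H_2 = 0.
  H_3: rank ker ∂_3 − rank ∂_4 = (5 − 4) − 0 = 1, and there is no ∂_4, so H_3 = Z.

As a check, the Euler characteristic is 5 − 10 + 10 − 5 = 0, which agrees with 1 − 0 + 0 − 1 = 0.

H_0 = Z,  H_1 = 0,  H_2 = 0,  H_3 = Z.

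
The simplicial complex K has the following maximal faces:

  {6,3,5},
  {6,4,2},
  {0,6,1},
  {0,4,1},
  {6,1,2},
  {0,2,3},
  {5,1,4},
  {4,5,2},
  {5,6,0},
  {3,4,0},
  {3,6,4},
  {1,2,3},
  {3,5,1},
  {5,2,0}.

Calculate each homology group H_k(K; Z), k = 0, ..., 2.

H_0 = Z,  H_1 = Z^2,  H_2 = Z.

Fix the vertex order 0 < 1 < 2 < 3 < 4 < 5 < 6 and write every simplex with vertices in increasing order. Then dim K = 2 and the simplices of K are:

  0-simplices (7): [0], [1], [2], [3], [4], [5], [6]
  1-simplices (21): [0,1], [0,2], [0,3], [0,4], [0,5], [0,6], [1,2], [1,3], [1,4], [1,5], [1,6], [2,3], [2,4], [2,5], [2,6], [3,4], [3,5], [3,6], [4,5], [4,6], [5,6]
  2-simplices (14): [0,1,4], [0,1,6], [0,2,3], [0,2,5], [0,3,4], [0,5,6], [1,2,3], [1,2,6], [1,3,5], [1,4,5], [2,4,5], [2,4,6], [3,4,6], [3,5,6]

Hence C_0 ≅ Z^7, C_1 ≅ Z^21, C_2 ≅ Z^14.

Boundary ∂_1: C_1 → C_0 maps an edge to its endpoints' difference, ∂[p,q] = q − p.
As a 7×21 matrix over Z this has rank 6, with invariant factors (1,1,1,1,1,1).

Boundary ∂_2: C_2 → C_1 maps a triangle to the signed sum of its edges. For instance
  ∂[3,4,6] = [4,6] − [3,6] + [3,4],
  ∂[0,3,4] = [3,4] − [0,4] + [0,3].
This gives a 21×14 integer matrix of rank 13; reducing to Smith normal form yields diagonal entries (1,1,1,1,1,1,1,1,1,1,1,1,1).

From H_k ≅ ker(∂_k) / im(∂_{k+1}) we obtain:

  H_0: rank C_0 − rank ∂_1 = 7 − 6 = 1, and the invariant factors of ∂_1 are all 1, so H_0 = Z.
  H_1: rank ker ∂_1 − rank ∂_2 = (21 − 6) − 13 = 2, and the invariant factors of ∂_2 are all 1, so H_1 = Z^2.
  H_2: rank ker ∂_2 − rank ∂_3 = (14 − 13) − 0 = 1, and there is no ∂_3, so H_2 = Z.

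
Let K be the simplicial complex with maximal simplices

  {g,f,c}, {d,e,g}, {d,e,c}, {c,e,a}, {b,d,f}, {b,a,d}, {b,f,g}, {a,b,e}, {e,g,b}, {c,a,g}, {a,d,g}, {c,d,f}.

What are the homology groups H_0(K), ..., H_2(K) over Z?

We work with the vertex ordering a < b < c < d < e < f < g. The simplices of K, each written with vertices in increasing order, are:

  0-simplices (7): a, b, c, d, e, f, g
  1-simplices (18): ab, ac, ad, ae, ag, bd, be, bf, bg, cd, ce, cf, cg, de, df, dg, eg, fg
  2-simplices (12): abd, abe, ace, acg, adg, bdf, beg, bfg, cde, cdf, cfg, deg

Hence C_0 ≅ Z^7, C_1 ≅ Z^18, C_2 ≅ Z^12.

∂_1: C_1 → C_0 maps an edge to its endpoints' difference, ∂[p,q] = q − p. For instance
  ∂bd = d − b.
The resulting 7×18 matrix has rank 6, and its Smith normal form has invariant factors (1,1,1,1,1,1).

Boundary ∂_2: C_2 → C_1 acts by ∂[p,q,r] = [q,r] − [p,r] + [p,q]. For instance
  ∂cfg = fg − cg + cf,
  ∂cde = de − ce + cd.
The 18×12 boundary matrix has rank 12 and Smith normal form diag(1,1,1,1,1,1,1,1,1,1,1,2).

From H_k ≅ ker(∂_k) / im(∂_{k+1}) we obtain:

  H_0: rank C_0 − rank ∂_1 = 7 − 6 = 1, and the invariant factors of ∂_1 are all 1, so H_0 ≅ Z.
  H_1: rank ker ∂_1 − rank ∂_2 = (18 − 6) − 12 = 0, and ∂_2 has invariant factor 2 > 1, so H_1 ≅ Z/2.
  H_2: rank ker ∂_2 − rank ∂_3 = (12 − 12) − 0 = 0, and there is no ∂_3, so H_2 ≅ 0.

As a check, the Euler characteristic is 7 − 18 + 12 = 1, which agrees with 1 − 0 + 0 = 1.

H_0 = Z,  H_1 = Z/2,  H_2 = 0.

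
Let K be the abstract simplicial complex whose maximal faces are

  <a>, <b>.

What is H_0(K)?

Take the total order a < b on the vertex set. Then K (dimension 0) consists of the simplices:

  0-simplices (2): a, b

giving chain groups C_0 ≅ Z^2.

From H_k ≅ ker(∂_k) / im(∂_{k+1}) we obtain:

  H_0: rank C_0 − rank ∂_1 = 2 − 0 = 2, and there is no ∂_1, so H_0 = Z^2.

H_0 ≅ Z^2.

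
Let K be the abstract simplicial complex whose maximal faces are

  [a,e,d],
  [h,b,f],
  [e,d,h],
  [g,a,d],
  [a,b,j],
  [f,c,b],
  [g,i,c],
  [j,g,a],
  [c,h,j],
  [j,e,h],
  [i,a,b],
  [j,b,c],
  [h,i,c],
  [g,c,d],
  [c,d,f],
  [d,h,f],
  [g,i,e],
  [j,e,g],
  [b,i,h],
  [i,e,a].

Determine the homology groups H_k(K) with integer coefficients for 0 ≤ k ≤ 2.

K has 10 vertices, 30 edges, 20 triangles.
rank ∂_0 = 0, rank ∂_1 = 9 ⇒ b_0 = 10 − 0 − 9 = 1; all invariant factors of ∂_1 are 1 so no torsion. So H_0 ≅ Z.
rank ∂_1 = 9, rank ∂_2 = 20 ⇒ b_1 = 30 − 9 − 20 = 1; ∂_2 has invariant factor(s) [2] giving torsion. So H_1 ≅ Z ⊕ Z_2.
rank ∂_2 = 20, rank ∂_3 = 0 ⇒ b_2 = 20 − 20 − 0 = 0. So H_2 ≅ 0.

H_0 = Z,  H_1 = Z ⊕ Z_2,  H_2 = 0.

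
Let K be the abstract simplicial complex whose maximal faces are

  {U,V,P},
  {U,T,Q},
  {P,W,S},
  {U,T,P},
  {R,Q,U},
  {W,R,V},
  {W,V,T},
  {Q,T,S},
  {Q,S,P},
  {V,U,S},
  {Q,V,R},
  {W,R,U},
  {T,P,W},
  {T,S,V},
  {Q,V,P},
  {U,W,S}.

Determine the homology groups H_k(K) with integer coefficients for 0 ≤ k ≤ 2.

We work with the vertex ordering P < Q < R < S < T < U < V < W. The simplices of K, each written with vertices in increasing order, are:

  0-simplices (8): P, Q, R, S, T, U, V, W
  1-simplices (24): PQ, PS, PT, PU, PV, PW, QR, QS, QT, QU, QV, RU, RV, RW, ST, SU, SV, SW, TU, TV, TW, UV, UW, VW
  2-simplices (16): PQS, PQV, PSW, PTU, PTW, PUV, QRU, QRV, QST, QTU, RUW, RVW, STV, SUV, SUW, TVW

so the chain groups are C_0 ≅ Z^8, C_1 ≅ Z^24, C_2 ≅ Z^16.

∂_1: C_1 → C_0 is given by ∂[p,q] = [q] − [p].
The resulting 8×24 matrix has rank 7, and its Smith normal form has invariant factors (1,1,1,1,1,1,1).

Boundary ∂_2: C_2 → C_1 sends each 2-simplex [p,q,r] to [q,r] − [p,r] + [p,q]. For instance
  ∂RVW = VW − RW + RV,
  ∂QRV = RV − QV + QR.
The resulting 24×16 matrix has rank 15, and its Smith normal form has invariant factors (1,1,1,1,1,1,1,1,1,1,1,1,1,1,1).

From H_k ≅ ker(∂_k) / im(∂_{k+1}) we obtain:

  H_0: rank C_0 − rank ∂_1 = 8 − 7 = 1, and the invariant factors of ∂_1 are all 1, so H_0 = Z.
  H_1: rank ker ∂_1 − rank ∂_2 = (24 − 7) − 15 = 2, and the invariant factors of ∂_2 are all 1, so H_1 = Z^2.
  H_2: rank ker ∂_2 − rank ∂_3 = (16 − 15) − 0 = 1, and there is no ∂_3, so H_2 = Z.

H_0 ≅ Z,  H_1 ≅ Z^2,  H_2 ≅ Z.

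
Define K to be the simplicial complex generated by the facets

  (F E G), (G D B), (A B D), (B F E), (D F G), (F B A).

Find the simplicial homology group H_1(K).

H_1 ≅ Z.

Take the total order A < B < D < E < F < G on the vertex set. Then K (dimension 2) consists of the simplices:

  0-simplices (6): A, B, D, E, F, G
  1-simplices (12): AB, AD, AF, BD, BE, BF, BG, DF, DG, EF, EG, FG
  2-simplices (6): ABD, ABF, BDG, BEF, DFG, EFG

giving chain groups C_0 ≅ Z^6, C_1 ≅ Z^12, C_2 ≅ Z^6.

Boundary ∂_1: C_1 → C_0 is given by ∂[p,q] = [q] − [p].
The 6×12 boundary matrix has rank 5 and Smith normal form diag(1,1,1,1,1).

Boundary ∂_2: C_2 → C_1 acts by ∂[p,q,r] = [q,r] − [p,r] + [p,q]. For instance
  ∂EFG = FG − EG + EF,
  ∂ABD = BD − AD + AB.
The 12×6 boundary matrix has rank 6 and Smith normal form diag(1,1,1,1,1,1).

Now H_k = ker ∂_k / im ∂_{k+1}, so:

  H_1: rank ker ∂_1 − rank ∂_2 = (12 − 5) − 6 = 1, and the invariant factors of ∂_2 are all 1, so H_1 ≅ Z.

(K is a triangulation of the cylinder S^1 x I.)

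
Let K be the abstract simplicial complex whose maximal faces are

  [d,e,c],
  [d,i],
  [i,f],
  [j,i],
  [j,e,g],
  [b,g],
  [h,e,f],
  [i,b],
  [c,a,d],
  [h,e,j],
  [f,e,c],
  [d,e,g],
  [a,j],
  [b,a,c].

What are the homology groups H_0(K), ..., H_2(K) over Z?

Order the vertices as a < b < c < d < e < f < g < h < i < j. Listing each simplex with vertices in this order, K has dimension 2 with simplices:

  0-simplices (10): a, b, c, d, e, f, g, h, i, j
  1-simplices (22): ab, ac, ad, aj, bc, bg, bi, cd, ce, cf, de, dg, di, ef, eg, eh, ej, fh, fi, gj, hj, ij
  2-simplices (8): abc, acd, cde, cef, deg, efh, egj, ehj

so the chain groups are C_0 ≅ Z^10, C_1 ≅ Z^22, C_2 ≅ Z^8.

Boundary ∂_1: C_1 → C_0 maps an edge to its endpoints' difference, ∂[p,q] = q − p.
The resulting 10×22 matrix has rank 9, and its Smith normal form has invariant factors (1,1,1,1,1,1,1,1,1).

Boundary ∂_2: C_2 → C_1 sends each 2-simplex [p,q,r] to [q,r] − [p,r] + [p,q]. For instance
  ∂cef = ef − cf + ce,
  ∂egj = gj − ej + eg.
The resulting 22×8 matrix has rank 8, and its Smith normal form has invariant factors (1,1,1,1,1,1,1,1).

From H_k ≅ ker(∂_k) / im(∂_{k+1}) we obtain:

  H_0: rank C_0 − rank ∂_1 = 10 − 9 = 1, and the invariant factors of ∂_1 are all 1, so H_0 ≅ Z.
  H_1: rank ker ∂_1 − rank ∂_2 = (22 − 9) − 8 = 5, and the invariant factors of ∂_2 are all 1, so H_1 ≅ Z^5.
  H_2: rank ker ∂_2 − rank ∂_3 = (8 − 8) − 0 = 0, and there is no ∂_3, so H_2 ≅ 0.

H_0 ≅ Z,  H_1 ≅ Z^5,  H_2 = 0.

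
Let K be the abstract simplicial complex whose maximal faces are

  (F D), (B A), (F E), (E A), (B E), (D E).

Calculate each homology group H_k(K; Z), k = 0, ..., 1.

We work with the vertex ordering A < B < D < E < F. The simplices of K, each written with vertices in increasing order, are:

  0-simplices (5): A, B, D, E, F
  1-simplices (6): AB, AE, BE, DE, DF, EF

giving chain groups C_0 ≅ Z^5, C_1 ≅ Z^6.

∂_1: C_1 → C_0 is given by ∂[p,q] = [q] − [p]. For instance
  ∂EF = F − E.
The 5×6 boundary matrix has rank 4 and Smith normal form diag(1,1,1,1).

Now H_k = ker ∂_k / im ∂_{k+1}, so:

  H_0: rank C_0 − rank ∂_1 = 5 − 4 = 1, and the invariant factors of ∂_1 are all 1, so H_0 = Z.
  H_1: rank ker ∂_1 − rank ∂_2 = (6 − 4) − 0 = 2, and there is no ∂_2, so H_1 = Z^2.

H_0 ≅ Z,  H_1 ≅ Z^2.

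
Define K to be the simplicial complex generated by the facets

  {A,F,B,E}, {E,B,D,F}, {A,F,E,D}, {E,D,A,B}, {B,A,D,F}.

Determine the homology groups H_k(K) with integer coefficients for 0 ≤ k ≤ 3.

H_0 ≅ Z,  H_1 = 0,  H_2 = 0,  H_3 ≅ Z.

We work with the vertex ordering A < B < D < E < F. The simplices of K, each written with vertices in increasing order, are:

  0-simplices (5): A, B, D, E, F
  1-simplices (10): AB, AD, AE, AF, BD, BE, BF, DE, DF, EF
  2-simplices (10): ABD, ABE, ABF, ADE, ADF, AEF, BDE, BDF, BEF, DEF
  3-simplices (5): ABDE, ABDF, ABEF, ADEF, BDEF

so the chain groups are C_0 ≅ Z^5, C_1 ≅ Z^10, C_2 ≅ Z^10, C_3 ≅ Z^5.

Boundary ∂_1: C_1 → C_0 sends each edge [p,q] (with p < q) to q − p. For instance
  ∂AB = B − A.
The resulting 5×10 matrix has rank 4, and its Smith normal form has invariant factors (1,1,1,1).

The boundary map ∂_2: C_2 → C_1 maps a triangle to the signed sum of its edges. For instance
  ∂ABE = BE − AE + AB,
  ∂DEF = EF − DF + DE.
This gives a 10×10 integer matrix of rank 6; reducing to Smith normal form yields diagonal entries (1,1,1,1,1,1).

∂_3: C_3 → C_2 sends each 3-simplex σ to the alternating sum Σ_i (−1)^i (σ with its i-th vertex removed). For instance
  ∂ABDE = BDE − ADE + ABE − ABD,
  ∂ABEF = BEF − AEF + ABF − ABE.
The resulting 10×5 matrix has rank 4, and its Smith normal form has invariant factors (1,1,1,1).

Now H_k = ker ∂_k / im ∂_{k+1}, so:

  H_0: rank C_0 − rank ∂_1 = 5 − 4 = 1, and the invariant factors of ∂_1 are all 1, so H_0 ≅ Z.
  H_1: rank ker ∂_1 − rank ∂_2 = (10 − 4) − 6 = 0, and the invariant factors of ∂_2 are all 1, so H_1 ≅ 0.
  H_2: rank ker ∂_2 − rank ∂_3 = (10 − 6) − 4 = 0, and the invariant factors of ∂_3 are all 1, so H_2 ≅ 0.
  H_3: rank ker ∂_3 − rank ∂_4 = (5 − 4) − 0 = 1, and there is no ∂_4, so H_3 ≅ Z.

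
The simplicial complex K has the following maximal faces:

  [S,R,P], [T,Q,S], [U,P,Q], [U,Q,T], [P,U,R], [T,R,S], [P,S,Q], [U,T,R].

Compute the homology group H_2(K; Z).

Order the vertices as P < Q < R < S < T < U. Listing each simplex with vertices in this order, K has dimension 2 with simplices:

  0-simplices (6): P, Q, R, S, T, U
  1-simplices (12): PQ, PR, PS, PU, QS, QT, QU, RS, RT, RU, ST, TU
  2-simplices (8): PQS, PQU, PRS, PRU, QST, QTU, RST, RTU

so the chain groups are C_0 ≅ Z^6, C_1 ≅ Z^12, C_2 ≅ Z^8.

∂_1: C_1 → C_0 maps an edge to its endpoints' difference, ∂[p,q] = q − p.
The 6×12 boundary matrix has rank 5 and Smith normal form diag(1,1,1,1,1).

∂_2: C_2 → C_1 sends each 2-simplex [p,q,r] to [q,r] − [p,r] + [p,q]. For instance
  ∂QTU = TU − QU + QT,
  ∂PRU = RU − PU + PR.
As a 12×8 matrix over Z this has rank 7, with invariant factors (1,1,1,1,1,1,1).

Reading off H_k = ker ∂_k / im ∂_{k+1}:

  H_2: rank ker ∂_2 − rank ∂_3 = (8 − 7) − 0 = 1, and there is no ∂_3, so H_2 ≅ Z.

(K is a triangulation of the 2-sphere S^2.)

H_2 ≅ Z.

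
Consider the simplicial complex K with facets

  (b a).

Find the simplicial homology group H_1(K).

H_1 = 0.

Order the vertices as a < b. Listing each simplex with vertices in this order, K has dimension 1 with simplices:

  0-simplices (2): a, b
  1-simplices (1): ab

giving chain groups C_0 ≅ Z^2, C_1 ≅ Z^1.

∂_1: C_1 → C_0 is given by ∂[p,q] = [q] − [p]. For instance
  ∂ab = b − a.
As a 2×1 matrix over Z this has rank 1, with invariant factors (1).

Now H_k = ker ∂_k / im ∂_{k+1}, so:

  H_1: rank ker ∂_1 − rank ∂_2 = (1 − 1) − 0 = 0, and there is no ∂_2, so H_1 = 0.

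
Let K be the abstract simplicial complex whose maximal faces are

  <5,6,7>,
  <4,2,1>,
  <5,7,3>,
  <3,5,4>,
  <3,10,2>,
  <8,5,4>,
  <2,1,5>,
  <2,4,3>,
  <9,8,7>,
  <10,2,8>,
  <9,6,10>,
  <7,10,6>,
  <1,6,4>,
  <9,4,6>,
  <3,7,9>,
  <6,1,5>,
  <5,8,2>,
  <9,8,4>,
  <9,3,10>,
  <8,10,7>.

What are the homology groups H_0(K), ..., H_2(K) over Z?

Take the total order 1 < 2 < 3 < 4 < 5 < 6 < 7 < 8 < 9 < 10 on the vertex set. Then K (dimension 2) consists of the simplices:

  0-simplices (10): [1], [2], [3], [4], [5], [6], [7], [8], [9], [10]
  1-simplices (30): (30 of them)
  2-simplices (20): (20 of them)

giving chain groups C_0 ≅ Z^10, C_1 ≅ Z^30, C_2 ≅ Z^20.

∂_1: C_1 → C_0 sends each edge [p,q] (with p < q) to q − p. For instance
  ∂[5,6] = [6] − [5].
As a 10×30 matrix over Z this has rank 9, with invariant factors (1,1,1,1,1,1,1,1,1).

∂_2: C_2 → C_1 sends each 2-simplex [p,q,r] to [q,r] − [p,r] + [p,q]. For instance
  ∂[2,8,10] = [8,10] − [2,10] + [2,8],
  ∂[4,5,8] = [5,8] − [4,8] + [4,5].
The 30×20 boundary matrix has rank 20 and Smith normal form diag(1,1,1,1,1,1,1,1,1,1,1,1,1,1,1,1,1,1,1,2).

Computing H_k = (kernel of ∂_k) / (image of ∂_{k+1}):

  H_0: rank C_0 − rank ∂_1 = 10 − 9 = 1, and the invariant factors of ∂_1 are all 1, so H_0 = Z.
  H_1: rank ker ∂_1 − rank ∂_2 = (30 − 9) − 20 = 1, and ∂_2 has invariant factor 2 > 1, so H_1 = Z ⊕ Z_2.
  H_2: rank ker ∂_2 − rank ∂_3 = (20 − 20) − 0 = 0, and there is no ∂_3, so H_2 = 0.

(K is a triangulation of the Klein bottle.)

H_0 ≅ Z,  H_1 ≅ Z ⊕ Z_2,  H_2 = 0.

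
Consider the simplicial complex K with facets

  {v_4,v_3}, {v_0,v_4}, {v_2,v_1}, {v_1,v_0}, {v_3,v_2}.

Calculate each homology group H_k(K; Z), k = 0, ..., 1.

H_0 = Z,  H_1 = Z.

Order the vertices as v_0 < v_1 < v_2 < v_3 < v_4. Listing each simplex with vertices in this order, K has dimension 1 with simplices:

  0-simplices (5): [v_0], [v_1], [v_2], [v_3], [v_4]
  1-simplices (5): [v_0,v_1], [v_0,v_4], [v_1,v_2], [v_2,v_3], [v_3,v_4]

Hence C_0 ≅ Z^5, C_1 ≅ Z^5.

The boundary map ∂_1: C_1 → C_0 sends each edge [p,q] (with p < q) to q − p. For instance
  ∂[v_0,v_4] = [v_4] − [v_0].
The resulting 5×5 matrix has rank 4, and its Smith normal form has invariant factors (1,1,1,1).

From H_k ≅ ker(∂_k) / im(∂_{k+1}) we obtain:

  H_0: rank C_0 − rank ∂_1 = 5 − 4 = 1, and the invariant factors of ∂_1 are all 1, so H_0 ≅ Z.
  H_1: rank ker ∂_1 − rank ∂_2 = (5 − 4) − 0 = 1, and there is no ∂_2, so H_1 ≅ Z.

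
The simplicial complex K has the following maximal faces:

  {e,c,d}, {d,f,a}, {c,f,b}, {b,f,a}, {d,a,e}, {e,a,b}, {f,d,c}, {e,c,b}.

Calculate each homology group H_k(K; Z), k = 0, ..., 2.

H_0 ≅ Z,  H_1 = 0,  H_2 ≅ Z.

We work with the vertex ordering a < b < c < d < e < f. The simplices of K, each written with vertices in increasing order, are:

  0-simplices (6): a, b, c, d, e, f
  1-simplices (12): ab, ad, ae, af, bc, be, bf, cd, ce, cf, de, df
  2-simplices (8): abe, abf, ade, adf, bce, bcf, cde, cdf

giving chain groups C_0 ≅ Z^6, C_1 ≅ Z^12, C_2 ≅ Z^8.

Boundary ∂_1: C_1 → C_0 maps an edge to its endpoints' difference, ∂[p,q] = q − p. For instance
  ∂de = e − d.
This gives a 6×12 integer matrix of rank 5; reducing to Smith normal form yields diagonal entries (1,1,1,1,1).

Boundary ∂_2: C_2 → C_1 maps a triangle to the signed sum of its edges. For instance
  ∂cde = de − ce + cd,
  ∂bce = ce − be + bc.
As a 12×8 matrix over Z this has rank 7, with invariant factors (1,1,1,1,1,1,1).

Reading off H_k = ker ∂_k / im ∂_{k+1}:

  H_0: rank C_0 − rank ∂_1 = 6 − 5 = 1, and the invariant factors of ∂_1 are all 1, so H_0 ≅ Z.
  H_1: rank ker ∂_1 − rank ∂_2 = (12 − 5) − 7 = 0, and the invariant factors of ∂_2 are all 1, so H_1 ≅ 0.
  H_2: rank ker ∂_2 − rank ∂_3 = (8 − 7) − 0 = 1, and there is no ∂_3, so H_2 ≅ Z.

(K is a triangulation of the 2-sphere S^2.)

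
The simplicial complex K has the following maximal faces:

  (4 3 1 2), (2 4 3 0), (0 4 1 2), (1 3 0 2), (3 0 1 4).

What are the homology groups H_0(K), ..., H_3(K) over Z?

We work with the vertex ordering 0 < 1 < 2 < 3 < 4. The simplices of K, each written with vertices in increasing order, are:

  0-simplices (5): [0], [1], [2], [3], [4]
  1-simplices (10): [0,1], [0,2], [0,3], [0,4], [1,2], [1,3], [1,4], [2,3], [2,4], [3,4]
  2-simplices (10): [0,1,2], [0,1,3], [0,1,4], [0,2,3], [0,2,4], [0,3,4], [1,2,3], [1,2,4], [1,3,4], [2,3,4]
  3-simplices (5): [0,1,2,3], [0,1,2,4], [0,1,3,4], [0,2,3,4], [1,2,3,4]

so the chain groups are C_0 ≅ Z^5, C_1 ≅ Z^10, C_2 ≅ Z^10, C_3 ≅ Z^5.

Boundary ∂_1: C_1 → C_0 is given by ∂[p,q] = [q] − [p]. For instance
  ∂[0,1] = [1] − [0].
This gives a 5×10 integer matrix of rank 4; reducing to Smith normal form yields diagonal entries (1,1,1,1).

The boundary map ∂_2: C_2 → C_1 maps a triangle to the signed sum of its edges. For instance
  ∂[0,2,4] = [2,4] − [0,4] + [0,2],
  ∂[1,3,4] = [3,4] − [1,4] + [1,3].
The 10×10 boundary matrix has rank 6 and Smith normal form diag(1,1,1,1,1,1).

Boundary ∂_3: C_3 → C_2 sends each 3-simplex σ to the alternating sum Σ_i (−1)^i (σ with its i-th vertex removed). For instance
  ∂[0,1,2,4] = [1,2,4] − [0,2,4] + [0,1,4] − [0,1,2],
  ∂[1,2,3,4] = [2,3,4] − [1,3,4] + [1,2,4] − [1,2,3].
The resulting 10×5 matrix has rank 4, and its Smith normal form has invariant factors (1,1,1,1).

Reading off H_k = ker ∂_k / im ∂_{k+1}:

  H_0: rank C_0 − rank ∂_1 = 5 − 4 = 1, and the invariant factors of ∂_1 are all 1, so H_0 = Z.
  H_1: rank ker ∂_1 − rank ∂_2 = (10 − 4) − 6 = 0, and the invariant factors of ∂_2 are all 1, so H_1 = 0.
  H_2: rank ker ∂_2 − rank ∂_3 = (10 − 6) − 4 = 0, and the invariant factors of ∂_3 are all 1, so H_2 = 0.
  H_3: rank ker ∂_3 − rank ∂_4 = (5 − 4) − 0 = 1, and there is no ∂_4, so H_3 = Z.

H_0 = Z,  H_1 = 0,  H_2 = 0,  H_3 = Z.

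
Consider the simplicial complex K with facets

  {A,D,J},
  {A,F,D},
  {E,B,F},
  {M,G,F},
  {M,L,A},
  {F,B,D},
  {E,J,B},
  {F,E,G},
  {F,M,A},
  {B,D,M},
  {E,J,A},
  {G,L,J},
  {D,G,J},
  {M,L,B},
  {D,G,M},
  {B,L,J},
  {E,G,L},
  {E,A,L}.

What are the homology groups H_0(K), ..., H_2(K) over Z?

Order the vertices as A < B < D < E < F < G < J < L < M. Listing each simplex with vertices in this order, K has dimension 2 with simplices:

  0-simplices (9): A, B, D, E, F, G, J, L, M
  1-simplices (27): AD, AE, AF, AJ, AL, AM, BD, BE, BF, BJ, BL, BM, DF, DG, DJ, DM, EF, EG, EJ, EL, FG, FM, GJ, GL, GM, JL, LM
  2-simplices (18): ADF, ADJ, AEJ, AEL, AFM, ALM, BDF, BDM, BEF, BEJ, BJL, BLM, DGJ, DGM, EFG, EGL, FGM, GJL

Hence C_0 ≅ Z^9, C_1 ≅ Z^27, C_2 ≅ Z^18.

∂_1: C_1 → C_0 is given by ∂[p,q] = [q] − [p]. For instance
  ∂AM = M − A.
The resulting 9×27 matrix has rank 8, and its Smith normal form has invariant factors (1,1,1,1,1,1,1,1).

Boundary ∂_2: C_2 → C_1 maps a triangle to the signed sum of its edges. For instance
  ∂AEJ = EJ − AJ + AE,
  ∂AFM = FM − AM + AF.
The resulting 27×18 matrix has rank 18, and its Smith normal form has invariant factors (1,1,1,1,1,1,1,1,1,1,1,1,1,1,1,1,1,2).

From H_k ≅ ker(∂_k) / im(∂_{k+1}) we obtain:

  H_0: rank C_0 − rank ∂_1 = 9 − 8 = 1, and the invariant factors of ∂_1 are all 1, so H_0 = Z.
  H_1: rank ker ∂_1 − rank ∂_2 = (27 − 8) − 18 = 1, and ∂_2 has invariant factor 2 > 1, so H_1 = Z ⊕ Z/2Z.
  H_2: rank ker ∂_2 − rank ∂_3 = (18 − 18) − 0 = 0, and there is no ∂_3, so H_2 = 0.

As a check, the Euler characteristic is 9 − 27 + 18 = 0, which agrees with 1 − 1 + 0 = 0.

H_0 = Z,  H_1 = Z ⊕ Z/2Z,  H_2 = 0.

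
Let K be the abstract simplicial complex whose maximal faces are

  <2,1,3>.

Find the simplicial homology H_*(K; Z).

Fix the vertex order 1 < 2 < 3 and write every simplex with vertices in increasing order. Then dim K = 2 and the simplices of K are:

  0-simplices (3): [1], [2], [3]
  1-simplices (3): [1,2], [1,3], [2,3]
  2-simplices (1): [1,2,3]

giving chain groups C_0 ≅ Z^3, C_1 ≅ Z^3, C_2 ≅ Z^1.

The boundary map ∂_1: C_1 → C_0 sends each edge [p,q] (with p < q) to q − p.
The 3×3 boundary matrix has rank 2 and Smith normal form diag(1,1).

Boundary ∂_2: C_2 → C_1 acts by ∂[p,q,r] = [q,r] − [p,r] + [p,q]. For instance
  ∂[1,2,3] = [2,3] − [1,3] + [1,2].
The 3×1 boundary matrix has rank 1 and Smith normal form diag(1).

Reading off H_k = ker ∂_k / im ∂_{k+1}:

  H_0: rank C_0 − rank ∂_1 = 3 − 2 = 1, and the invariant factors of ∂_1 are all 1, so H_0 = Z.
  H_1: rank ker ∂_1 − rank ∂_2 = (3 − 2) − 1 = 0, and the invariant factors of ∂_2 are all 1, so H_1 = 0.
  H_2: rank ker ∂_2 − rank ∂_3 = (1 − 1) − 0 = 0, and there is no ∂_3, so H_2 = 0.

As a check, the Euler characteristic is 3 − 3 + 1 = 1, which agrees with 1 − 0 + 0 = 1.
(K is a triangulation of the 2-simplex.)

H_0 = Z,  H_1 = 0,  H_2 = 0.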